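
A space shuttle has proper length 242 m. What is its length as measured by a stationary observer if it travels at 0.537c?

Proper length L₀ = 242 m
γ = 1/√(1 - 0.537²) = 1.18542
L = L₀/γ = 242/1.18542 = 204.1 m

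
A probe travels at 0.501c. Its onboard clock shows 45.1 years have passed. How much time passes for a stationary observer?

Proper time Δt₀ = 45.1 years
γ = 1/√(1 - 0.501²) = 1.1555
Δt = γΔt₀ = 1.1555 × 45.1 = 52.11 years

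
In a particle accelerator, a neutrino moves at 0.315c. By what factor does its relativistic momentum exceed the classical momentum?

p_rel = γmv, p_class = mv
Ratio = γ = 1/√(1 - 0.315²)
= 1/√(0.900775) = 1.054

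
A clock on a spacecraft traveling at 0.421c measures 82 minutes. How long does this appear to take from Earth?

Proper time Δt₀ = 82 minutes
γ = 1/√(1 - 0.421²) = 1.10246
Δt = γΔt₀ = 1.10246 × 82 = 90.40 minutes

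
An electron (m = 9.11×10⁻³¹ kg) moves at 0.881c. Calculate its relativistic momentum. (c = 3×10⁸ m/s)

γ = 1/√(1 - 0.881²) = 2.1136
v = 0.881 × 3×10⁸ = 2.643×10⁸ m/s
p = γmv = 2.1136 × 9.11×10⁻³¹ × 2.643×10⁸ = 5.089×10⁻²² kg·m/s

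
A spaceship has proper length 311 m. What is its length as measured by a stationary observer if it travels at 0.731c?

Proper length L₀ = 311 m
γ = 1/√(1 - 0.731²) = 1.4655
L = L₀/γ = 311/1.4655 = 212.2 m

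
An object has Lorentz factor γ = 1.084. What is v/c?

From γ = 1/√(1 - v²/c²):
1/γ² = 1/1.084² = 0.8510
v²/c² = 1 - 0.8510 = 0.1490
v/c = √(0.1490) = 0.3860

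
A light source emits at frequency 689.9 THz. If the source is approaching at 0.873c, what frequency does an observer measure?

β = v/c = 0.873
(1+β)/(1-β) = 1.873/0.127 = 14.748
Doppler factor = √(14.748) = 3.840
f_obs = 689.9 × 3.840 = 2649 THz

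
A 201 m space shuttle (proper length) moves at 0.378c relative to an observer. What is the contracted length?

Proper length L₀ = 201 m
γ = 1/√(1 - 0.378²) = 1.080
L = L₀/γ = 201/1.080 = 186.1 m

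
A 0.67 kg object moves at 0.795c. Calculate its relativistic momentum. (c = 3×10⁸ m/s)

γ = 1/√(1 - 0.795²) = 1.6485
v = 0.795 × 3×10⁸ = 2.385×10⁸ m/s
p = γmv = 1.6485 × 0.67 × 2.385×10⁸ = 2.634×10⁸ kg·m/s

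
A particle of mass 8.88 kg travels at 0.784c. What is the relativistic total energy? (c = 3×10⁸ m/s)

γ = 1/√(1 - 0.784²) = 1.6109
mc² = 8.88 × (3×10⁸)² = 7.992×10¹⁷ J
E = γmc² = 1.6109 × 7.992×10¹⁷ = 1.287×10¹⁸ J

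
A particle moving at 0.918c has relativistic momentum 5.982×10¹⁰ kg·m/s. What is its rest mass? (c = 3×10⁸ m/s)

γ = 1/√(1 - 0.918²) = 2.5216
v = 0.918 × 3×10⁸ = 2.754×10⁸ m/s
m = p/(γv) = 5.982×10¹⁰/(2.5216 × 2.754×10⁸) = 86.14 kg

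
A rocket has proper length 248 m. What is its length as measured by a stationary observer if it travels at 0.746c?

Proper length L₀ = 248 m
γ = 1/√(1 - 0.746²) = 1.5016
L = L₀/γ = 248/1.5016 = 165.2 m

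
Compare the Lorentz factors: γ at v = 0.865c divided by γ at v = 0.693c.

γ₁ = 1/√(1 - 0.865²) = 1.993
γ₂ = 1/√(1 - 0.693²) = 1.387
γ₁/γ₂ = 1.993/1.387 = 1.437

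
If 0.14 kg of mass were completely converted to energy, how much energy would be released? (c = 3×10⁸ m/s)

Using E = mc²:
c² = (3×10⁸)² = 9×10¹⁶ m²/s²
E = 0.14 × 9×10¹⁶ = 1.260×10¹⁶ J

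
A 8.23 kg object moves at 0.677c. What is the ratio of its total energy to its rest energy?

E = γmc², E₀ = mc²
E/E₀ = γ = 1/√(1 - 0.677²) = 1.359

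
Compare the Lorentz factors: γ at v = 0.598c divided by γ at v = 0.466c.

γ₁ = 1/√(1 - 0.598²) = 1.248
γ₂ = 1/√(1 - 0.466²) = 1.130
γ₁/γ₂ = 1.248/1.130 = 1.104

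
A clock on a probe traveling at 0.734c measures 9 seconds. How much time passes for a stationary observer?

Proper time Δt₀ = 9 seconds
γ = 1/√(1 - 0.734²) = 1.472
Δt = γΔt₀ = 1.472 × 9 = 13.25 seconds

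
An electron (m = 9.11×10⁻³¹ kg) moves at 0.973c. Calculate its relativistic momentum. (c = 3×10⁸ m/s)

γ = 1/√(1 - 0.973²) = 4.333
v = 0.973 × 3×10⁸ = 2.919×10⁸ m/s
p = γmv = 4.333 × 9.11×10⁻³¹ × 2.919×10⁸ = 1.152×10⁻²¹ kg·m/s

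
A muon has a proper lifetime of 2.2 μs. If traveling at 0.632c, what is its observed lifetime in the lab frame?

Proper lifetime τ₀ = 2.2 μs
γ = 1/√(1 - 0.632²) = 1.2904
τ = γτ₀ = 1.2904 × 2.2 μs = 2.839 μs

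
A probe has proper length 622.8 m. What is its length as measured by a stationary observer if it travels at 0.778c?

Proper length L₀ = 622.8 m
γ = 1/√(1 - 0.778²) = 1.5917
L = L₀/γ = 622.8/1.5917 = 391.3 m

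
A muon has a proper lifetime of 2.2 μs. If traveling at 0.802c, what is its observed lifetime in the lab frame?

Proper lifetime τ₀ = 2.2 μs
γ = 1/√(1 - 0.802²) = 1.674
τ = γτ₀ = 1.674 × 2.2 μs = 3.683 μs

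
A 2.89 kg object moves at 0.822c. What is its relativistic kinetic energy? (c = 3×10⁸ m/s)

γ = 1/√(1 - 0.822²) = 1.756
γ - 1 = 0.7560
KE = (γ-1)mc² = 0.7560 × 2.89 × (3×10⁸)² = 1.966×10¹⁷ J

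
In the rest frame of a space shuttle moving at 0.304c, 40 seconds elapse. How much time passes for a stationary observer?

Proper time Δt₀ = 40 seconds
γ = 1/√(1 - 0.304²) = 1.0497
Δt = γΔt₀ = 1.0497 × 40 = 41.99 seconds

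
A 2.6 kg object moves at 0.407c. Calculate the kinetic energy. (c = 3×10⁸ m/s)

γ = 1/√(1 - 0.407²) = 1.09478
γ - 1 = 0.09478
KE = (γ-1)mc² = 0.09478 × 2.6 × (3×10⁸)² = 2.218×10¹⁶ J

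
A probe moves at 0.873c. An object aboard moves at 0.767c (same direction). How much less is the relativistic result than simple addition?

Classical: u' + v = 0.767 + 0.873 = 1.64c
Relativistic: u = (0.767 + 0.873)/(1 + 0.669591) = 1.64/1.669591 = 0.9823c
Difference: 1.64 - 0.9823 = 0.6577c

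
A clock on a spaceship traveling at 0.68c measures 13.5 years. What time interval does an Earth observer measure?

Proper time Δt₀ = 13.5 years
γ = 1/√(1 - 0.68²) = 1.364
Δt = γΔt₀ = 1.364 × 13.5 = 18.41 years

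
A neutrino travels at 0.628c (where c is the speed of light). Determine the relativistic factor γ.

v/c = 0.628, so (v/c)² = 0.394384
1 - (v/c)² = 0.605616
γ = 1/√(0.605616) = 1.285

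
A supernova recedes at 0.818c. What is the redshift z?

β = 0.818
(1+β)/(1-β) = 1.818/0.182 = 9.989
√(9.989) = 3.161
z = 3.161 - 1 = 2.161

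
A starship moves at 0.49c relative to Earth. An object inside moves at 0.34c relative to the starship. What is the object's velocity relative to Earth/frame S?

u = (u' + v)/(1 + u'v/c²)
Numerator: 0.34 + 0.49 = 0.83
Denominator: 1 + 0.1666 = 1.1666
u = 0.83/1.1666 = 0.7115c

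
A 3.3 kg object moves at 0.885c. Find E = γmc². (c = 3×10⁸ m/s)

γ = 1/√(1 - 0.885²) = 2.1478
mc² = 3.3 × (3×10⁸)² = 2.970×10¹⁷ J
E = γmc² = 2.1478 × 2.970×10¹⁷ = 6.379×10¹⁷ J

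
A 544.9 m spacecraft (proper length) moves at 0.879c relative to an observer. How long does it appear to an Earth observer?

Proper length L₀ = 544.9 m
γ = 1/√(1 - 0.879²) = 2.097
L = L₀/γ = 544.9/2.097 = 259.8 m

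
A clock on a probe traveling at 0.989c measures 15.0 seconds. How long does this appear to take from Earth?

Proper time Δt₀ = 15.0 seconds
γ = 1/√(1 - 0.989²) = 6.761
Δt = γΔt₀ = 6.761 × 15.0 = 101.4 seconds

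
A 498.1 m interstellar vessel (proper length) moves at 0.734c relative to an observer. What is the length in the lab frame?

Proper length L₀ = 498.1 m
γ = 1/√(1 - 0.734²) = 1.4724
L = L₀/γ = 498.1/1.4724 = 338.3 m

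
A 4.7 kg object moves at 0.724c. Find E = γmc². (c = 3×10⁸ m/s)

γ = 1/√(1 - 0.724²) = 1.4497
mc² = 4.7 × (3×10⁸)² = 4.230×10¹⁷ J
E = γmc² = 1.4497 × 4.230×10¹⁷ = 6.132×10¹⁷ J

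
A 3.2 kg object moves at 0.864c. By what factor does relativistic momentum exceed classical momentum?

p_rel = γmv, p_class = mv
Ratio = γ = 1/√(1 - 0.864²) = 1.986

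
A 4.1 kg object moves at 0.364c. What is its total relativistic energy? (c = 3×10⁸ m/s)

γ = 1/√(1 - 0.364²) = 1.0737
mc² = 4.1 × (3×10⁸)² = 3.690×10¹⁷ J
E = γmc² = 1.0737 × 3.690×10¹⁷ = 3.962×10¹⁷ J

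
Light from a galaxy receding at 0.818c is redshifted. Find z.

β = 0.818
(1+β)/(1-β) = 1.818/0.182 = 9.989
√(9.989) = 3.161
z = 3.161 - 1 = 2.161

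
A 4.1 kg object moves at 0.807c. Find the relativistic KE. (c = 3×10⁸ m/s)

γ = 1/√(1 - 0.807²) = 1.6933
γ - 1 = 0.6933
KE = (γ-1)mc² = 0.6933 × 4.1 × (3×10⁸)² = 2.558×10¹⁷ J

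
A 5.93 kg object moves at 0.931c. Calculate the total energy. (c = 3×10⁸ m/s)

γ = 1/√(1 - 0.931²) = 2.740
mc² = 5.93 × (3×10⁸)² = 5.337×10¹⁷ J
E = γmc² = 2.740 × 5.337×10¹⁷ = 1.462×10¹⁸ J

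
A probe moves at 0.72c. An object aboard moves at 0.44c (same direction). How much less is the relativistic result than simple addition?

Classical: u' + v = 0.44 + 0.72 = 1.16c
Relativistic: u = (0.44 + 0.72)/(1 + 0.3168) = 1.16/1.3168 = 0.8809c
Difference: 1.16 - 0.8809 = 0.2791c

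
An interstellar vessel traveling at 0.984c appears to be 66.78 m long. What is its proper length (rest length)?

Contracted length L = 66.78 m
γ = 1/√(1 - 0.984²) = 5.613
L₀ = γL = 5.613 × 66.78 = 374.8 m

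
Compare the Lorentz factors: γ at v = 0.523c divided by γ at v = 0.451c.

γ₁ = 1/√(1 - 0.523²) = 1.173
γ₂ = 1/√(1 - 0.451²) = 1.120
γ₁/γ₂ = 1.173/1.120 = 1.047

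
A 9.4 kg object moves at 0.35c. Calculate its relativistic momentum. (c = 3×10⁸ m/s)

γ = 1/√(1 - 0.35²) = 1.068
v = 0.35 × 3×10⁸ = 1.050×10⁸ m/s
p = γmv = 1.068 × 9.4 × 1.050×10⁸ = 1.054×10⁹ kg·m/s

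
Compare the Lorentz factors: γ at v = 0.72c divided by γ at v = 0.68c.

γ₁ = 1/√(1 - 0.72²) = 1.4410
γ₂ = 1/√(1 - 0.68²) = 1.3639
γ₁/γ₂ = 1.4410/1.3639 = 1.057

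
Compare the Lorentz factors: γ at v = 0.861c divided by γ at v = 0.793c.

γ₁ = 1/√(1 - 0.861²) = 1.966
γ₂ = 1/√(1 - 0.793²) = 1.641
γ₁/γ₂ = 1.966/1.641 = 1.198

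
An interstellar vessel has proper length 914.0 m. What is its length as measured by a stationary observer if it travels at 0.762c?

Proper length L₀ = 914.0 m
γ = 1/√(1 - 0.762²) = 1.5442
L = L₀/γ = 914.0/1.5442 = 591.9 m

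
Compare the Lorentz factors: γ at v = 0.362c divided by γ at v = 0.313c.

γ₁ = 1/√(1 - 0.362²) = 1.073
γ₂ = 1/√(1 - 0.313²) = 1.053
γ₁/γ₂ = 1.073/1.053 = 1.019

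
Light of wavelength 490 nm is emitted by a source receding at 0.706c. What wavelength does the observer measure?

β = 0.706
Wavelength Doppler factor = √(1.706/0.294) = √(5.803) = 2.409
λ_obs = 490 × 2.409 = 1180 nm (redshift)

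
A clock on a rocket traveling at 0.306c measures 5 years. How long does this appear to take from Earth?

Proper time Δt₀ = 5 years
γ = 1/√(1 - 0.306²) = 1.0504
Δt = γΔt₀ = 1.0504 × 5 = 5.252 years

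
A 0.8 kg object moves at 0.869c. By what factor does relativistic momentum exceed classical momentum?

p_rel = γmv, p_class = mv
Ratio = γ = 1/√(1 - 0.869²) = 2.021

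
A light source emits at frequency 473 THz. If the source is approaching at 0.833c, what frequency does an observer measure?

β = v/c = 0.833
(1+β)/(1-β) = 1.833/0.167 = 10.976
Doppler factor = √(10.976) = 3.313
f_obs = 473 × 3.313 = 1567 THz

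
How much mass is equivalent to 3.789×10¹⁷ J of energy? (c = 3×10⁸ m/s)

From E = mc², we get m = E/c²
c² = (3×10⁸)² = 9×10¹⁶ m²/s²
m = 3.789×10¹⁷ / 9×10¹⁶ = 4.210 kg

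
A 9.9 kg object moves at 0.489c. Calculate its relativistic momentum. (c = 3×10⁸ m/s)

γ = 1/√(1 - 0.489²) = 1.1464
v = 0.489 × 3×10⁸ = 1.467×10⁸ m/s
p = γmv = 1.1464 × 9.9 × 1.467×10⁸ = 1.665×10⁹ kg·m/s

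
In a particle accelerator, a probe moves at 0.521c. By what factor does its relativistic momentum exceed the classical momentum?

p_rel = γmv, p_class = mv
Ratio = γ = 1/√(1 - 0.521²)
= 1/√(0.728559) = 1.172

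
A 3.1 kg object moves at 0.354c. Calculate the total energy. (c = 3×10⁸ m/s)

γ = 1/√(1 - 0.354²) = 1.069
mc² = 3.1 × (3×10⁸)² = 2.790×10¹⁷ J
E = γmc² = 1.069 × 2.790×10¹⁷ = 2.983×10¹⁷ J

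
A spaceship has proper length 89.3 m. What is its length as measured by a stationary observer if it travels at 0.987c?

Proper length L₀ = 89.3 m
γ = 1/√(1 - 0.987²) = 6.222
L = L₀/γ = 89.3/6.222 = 14.35 m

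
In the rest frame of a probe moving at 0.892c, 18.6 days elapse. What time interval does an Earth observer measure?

Proper time Δt₀ = 18.6 days
γ = 1/√(1 - 0.892²) = 2.2122
Δt = γΔt₀ = 2.2122 × 18.6 = 41.15 days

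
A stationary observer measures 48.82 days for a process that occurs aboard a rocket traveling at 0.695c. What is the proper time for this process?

Dilated time Δt = 48.82 days
γ = 1/√(1 - 0.695²) = 1.391
Δt₀ = Δt/γ = 48.82/1.391 = 35.10 days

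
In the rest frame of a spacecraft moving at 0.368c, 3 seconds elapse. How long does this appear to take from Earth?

Proper time Δt₀ = 3 seconds
γ = 1/√(1 - 0.368²) = 1.07547
Δt = γΔt₀ = 1.07547 × 3 = 3.226 seconds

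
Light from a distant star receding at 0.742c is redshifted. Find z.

β = 0.742
(1+β)/(1-β) = 1.742/0.258 = 6.752
√(6.752) = 2.598
z = 2.598 - 1 = 1.598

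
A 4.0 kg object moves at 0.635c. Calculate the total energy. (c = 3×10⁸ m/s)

γ = 1/√(1 - 0.635²) = 1.2945
mc² = 4.0 × (3×10⁸)² = 3.600×10¹⁷ J
E = γmc² = 1.2945 × 3.600×10¹⁷ = 4.660×10¹⁷ J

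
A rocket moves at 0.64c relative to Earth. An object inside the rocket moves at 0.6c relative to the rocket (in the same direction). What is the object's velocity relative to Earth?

u = (u' + v)/(1 + u'v/c²)
Numerator: 0.6 + 0.64 = 1.24
Denominator: 1 + 0.384 = 1.384
u = 1.24/1.384 = 0.8960c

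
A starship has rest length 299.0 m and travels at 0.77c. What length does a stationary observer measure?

Proper length L₀ = 299.0 m
γ = 1/√(1 - 0.77²) = 1.567
L = L₀/γ = 299.0/1.567 = 190.8 m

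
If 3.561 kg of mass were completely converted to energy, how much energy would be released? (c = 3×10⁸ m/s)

Using E = mc²:
c² = (3×10⁸)² = 9×10¹⁶ m²/s²
E = 3.561 × 9×10¹⁶ = 3.205×10¹⁷ J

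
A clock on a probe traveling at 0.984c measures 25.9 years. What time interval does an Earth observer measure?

Proper time Δt₀ = 25.9 years
γ = 1/√(1 - 0.984²) = 5.613
Δt = γΔt₀ = 5.613 × 25.9 = 145.4 years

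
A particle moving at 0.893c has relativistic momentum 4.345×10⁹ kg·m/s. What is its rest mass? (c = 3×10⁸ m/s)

γ = 1/√(1 - 0.893²) = 2.222
v = 0.893 × 3×10⁸ = 2.679×10⁸ m/s
m = p/(γv) = 4.345×10⁹/(2.222 × 2.679×10⁸) = 7.299 kg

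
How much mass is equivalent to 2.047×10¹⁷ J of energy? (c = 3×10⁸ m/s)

From E = mc², we get m = E/c²
c² = (3×10⁸)² = 9×10¹⁶ m²/s²
m = 2.047×10¹⁷ / 9×10¹⁶ = 2.274 kg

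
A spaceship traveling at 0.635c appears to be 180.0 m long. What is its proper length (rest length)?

Contracted length L = 180.0 m
γ = 1/√(1 - 0.635²) = 1.2945
L₀ = γL = 1.2945 × 180.0 = 233.0 m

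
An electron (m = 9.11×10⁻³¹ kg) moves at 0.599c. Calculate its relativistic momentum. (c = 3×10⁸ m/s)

γ = 1/√(1 - 0.599²) = 1.2488
v = 0.599 × 3×10⁸ = 1.797×10⁸ m/s
p = γmv = 1.2488 × 9.11×10⁻³¹ × 1.797×10⁸ = 2.044×10⁻²² kg·m/s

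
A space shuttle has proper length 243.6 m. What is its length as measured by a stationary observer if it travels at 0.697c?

Proper length L₀ = 243.6 m
γ = 1/√(1 - 0.697²) = 1.3946
L = L₀/γ = 243.6/1.3946 = 174.7 m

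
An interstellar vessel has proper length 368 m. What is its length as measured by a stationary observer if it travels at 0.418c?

Proper length L₀ = 368 m
γ = 1/√(1 - 0.418²) = 1.1008
L = L₀/γ = 368/1.1008 = 334.3 m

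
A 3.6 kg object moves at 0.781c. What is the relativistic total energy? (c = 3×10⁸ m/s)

γ = 1/√(1 - 0.781²) = 1.6012
mc² = 3.6 × (3×10⁸)² = 3.240×10¹⁷ J
E = γmc² = 1.6012 × 3.240×10¹⁷ = 5.188×10¹⁷ J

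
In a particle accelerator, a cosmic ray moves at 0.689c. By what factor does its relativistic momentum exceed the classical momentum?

p_rel = γmv, p_class = mv
Ratio = γ = 1/√(1 - 0.689²)
= 1/√(0.525279) = 1.380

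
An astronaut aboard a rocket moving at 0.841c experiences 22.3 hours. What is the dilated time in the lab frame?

Proper time Δt₀ = 22.3 hours
γ = 1/√(1 - 0.841²) = 1.8483
Δt = γΔt₀ = 1.8483 × 22.3 = 41.22 hours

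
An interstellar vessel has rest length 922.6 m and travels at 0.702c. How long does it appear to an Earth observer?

Proper length L₀ = 922.6 m
γ = 1/√(1 - 0.702²) = 1.404
L = L₀/γ = 922.6/1.404 = 657.1 m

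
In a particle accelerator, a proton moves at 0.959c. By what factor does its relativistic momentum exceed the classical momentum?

p_rel = γmv, p_class = mv
Ratio = γ = 1/√(1 - 0.959²)
= 1/√(0.080319) = 3.529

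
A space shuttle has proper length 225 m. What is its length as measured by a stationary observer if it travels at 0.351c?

Proper length L₀ = 225 m
γ = 1/√(1 - 0.351²) = 1.068
L = L₀/γ = 225/1.068 = 210.7 m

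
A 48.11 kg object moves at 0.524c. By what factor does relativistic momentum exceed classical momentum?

p_rel = γmv, p_class = mv
Ratio = γ = 1/√(1 - 0.524²) = 1.174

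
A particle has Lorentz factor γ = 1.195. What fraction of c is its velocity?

From γ = 1/√(1 - v²/c²):
1/γ² = 1/1.195² = 0.70027
v²/c² = 1 - 0.70027 = 0.29973
v/c = √(0.29973) = 0.5475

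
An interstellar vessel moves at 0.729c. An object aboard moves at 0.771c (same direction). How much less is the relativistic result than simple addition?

Classical: u' + v = 0.771 + 0.729 = 1.5c
Relativistic: u = (0.771 + 0.729)/(1 + 0.562059) = 1.5/1.562059 = 0.9603c
Difference: 1.5 - 0.9603 = 0.5397c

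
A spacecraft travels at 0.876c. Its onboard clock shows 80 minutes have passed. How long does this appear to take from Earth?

Proper time Δt₀ = 80 minutes
γ = 1/√(1 - 0.876²) = 2.0734
Δt = γΔt₀ = 2.0734 × 80 = 165.9 minutes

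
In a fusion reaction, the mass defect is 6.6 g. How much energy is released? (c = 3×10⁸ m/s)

Convert mass defect: Δm = 6.6 g = 0.0066 kg
E = Δm·c² = 0.0066 × (3×10⁸)²
= 0.0066 × 9×10¹⁶ = 5.940×10¹⁴ J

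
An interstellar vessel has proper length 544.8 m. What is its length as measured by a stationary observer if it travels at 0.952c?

Proper length L₀ = 544.8 m
γ = 1/√(1 - 0.952²) = 3.267
L = L₀/γ = 544.8/3.267 = 166.8 m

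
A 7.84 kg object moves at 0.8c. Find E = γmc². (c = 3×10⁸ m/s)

γ = 1/√(1 - 0.8²) = 1.667
mc² = 7.84 × (3×10⁸)² = 7.056×10¹⁷ J
E = γmc² = 1.667 × 7.056×10¹⁷ = 1.176×10¹⁸ J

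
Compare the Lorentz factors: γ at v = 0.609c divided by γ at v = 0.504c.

γ₁ = 1/√(1 - 0.609²) = 1.261
γ₂ = 1/√(1 - 0.504²) = 1.158
γ₁/γ₂ = 1.261/1.158 = 1.089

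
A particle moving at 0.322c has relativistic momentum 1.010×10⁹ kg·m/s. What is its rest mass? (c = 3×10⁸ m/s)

γ = 1/√(1 - 0.322²) = 1.05626
v = 0.322 × 3×10⁸ = 9.660×10⁷ m/s
m = p/(γv) = 1.010×10⁹/(1.05626 × 9.660×10⁷) = 9.899 kg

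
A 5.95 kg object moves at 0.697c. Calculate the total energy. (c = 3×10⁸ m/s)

γ = 1/√(1 - 0.697²) = 1.3946
mc² = 5.95 × (3×10⁸)² = 5.355×10¹⁷ J
E = γmc² = 1.3946 × 5.355×10¹⁷ = 7.468×10¹⁷ J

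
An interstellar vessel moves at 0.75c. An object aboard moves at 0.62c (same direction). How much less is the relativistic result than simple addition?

Classical: u' + v = 0.62 + 0.75 = 1.37c
Relativistic: u = (0.62 + 0.75)/(1 + 0.465) = 1.37/1.465 = 0.9352c
Difference: 1.37 - 0.9352 = 0.4348c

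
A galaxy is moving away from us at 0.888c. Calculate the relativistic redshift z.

β = 0.888
(1+β)/(1-β) = 1.888/0.112 = 16.86
√(16.86) = 4.106
z = 4.106 - 1 = 3.106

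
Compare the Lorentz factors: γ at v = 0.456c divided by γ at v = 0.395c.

γ₁ = 1/√(1 - 0.456²) = 1.124
γ₂ = 1/√(1 - 0.395²) = 1.089
γ₁/γ₂ = 1.124/1.089 = 1.032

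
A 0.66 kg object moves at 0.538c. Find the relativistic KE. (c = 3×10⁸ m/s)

γ = 1/√(1 - 0.538²) = 1.1863
γ - 1 = 0.1863
KE = (γ-1)mc² = 0.1863 × 0.66 × (3×10⁸)² = 1.107×10¹⁶ J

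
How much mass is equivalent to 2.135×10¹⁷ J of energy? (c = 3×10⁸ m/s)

From E = mc², we get m = E/c²
c² = (3×10⁸)² = 9×10¹⁶ m²/s²
m = 2.135×10¹⁷ / 9×10¹⁶ = 2.372 kg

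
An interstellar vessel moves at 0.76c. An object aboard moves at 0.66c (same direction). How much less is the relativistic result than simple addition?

Classical: u' + v = 0.66 + 0.76 = 1.42c
Relativistic: u = (0.66 + 0.76)/(1 + 0.5016) = 1.42/1.5016 = 0.9457c
Difference: 1.42 - 0.9457 = 0.4743c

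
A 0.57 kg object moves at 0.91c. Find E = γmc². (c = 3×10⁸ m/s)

γ = 1/√(1 - 0.91²) = 2.412
mc² = 0.57 × (3×10⁸)² = 5.130×10¹⁶ J
E = γmc² = 2.412 × 5.130×10¹⁶ = 1.237×10¹⁷ J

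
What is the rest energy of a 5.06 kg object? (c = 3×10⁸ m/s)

c² = (3×10⁸)² = 9.000×10¹⁶ m²/s²
E₀ = mc² = 5.06 × 9.000×10¹⁶ = 4.554×10¹⁷ J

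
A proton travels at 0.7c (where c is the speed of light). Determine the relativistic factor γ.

v/c = 0.7, so (v/c)² = 0.49
1 - (v/c)² = 0.51
γ = 1/√(0.51) = 1.400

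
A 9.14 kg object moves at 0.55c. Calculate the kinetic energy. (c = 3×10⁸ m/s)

γ = 1/√(1 - 0.55²) = 1.1974
γ - 1 = 0.1974
KE = (γ-1)mc² = 0.1974 × 9.14 × (3×10⁸)² = 1.624×10¹⁷ J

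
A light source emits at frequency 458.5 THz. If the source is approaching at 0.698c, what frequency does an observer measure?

β = v/c = 0.698
(1+β)/(1-β) = 1.698/0.302 = 5.623
Doppler factor = √(5.623) = 2.371
f_obs = 458.5 × 2.371 = 1087 THz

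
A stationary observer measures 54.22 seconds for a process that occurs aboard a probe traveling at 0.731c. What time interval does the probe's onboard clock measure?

Dilated time Δt = 54.22 seconds
γ = 1/√(1 - 0.731²) = 1.4655
Δt₀ = Δt/γ = 54.22/1.4655 = 37.00 seconds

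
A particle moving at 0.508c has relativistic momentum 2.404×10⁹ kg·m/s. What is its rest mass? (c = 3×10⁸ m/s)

γ = 1/√(1 - 0.508²) = 1.161
v = 0.508 × 3×10⁸ = 1.524×10⁸ m/s
m = p/(γv) = 2.404×10⁹/(1.161 × 1.524×10⁸) = 13.59 kg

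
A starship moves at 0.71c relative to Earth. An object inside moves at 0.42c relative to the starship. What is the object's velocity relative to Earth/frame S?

u = (u' + v)/(1 + u'v/c²)
Numerator: 0.42 + 0.71 = 1.13
Denominator: 1 + 0.2982 = 1.2982
u = 1.13/1.2982 = 0.8704c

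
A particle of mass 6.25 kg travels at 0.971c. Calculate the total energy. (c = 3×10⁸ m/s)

γ = 1/√(1 - 0.971²) = 4.183
mc² = 6.25 × (3×10⁸)² = 5.625×10¹⁷ J
E = γmc² = 4.183 × 5.625×10¹⁷ = 2.353×10¹⁸ J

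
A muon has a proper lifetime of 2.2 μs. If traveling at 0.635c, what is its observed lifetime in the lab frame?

Proper lifetime τ₀ = 2.2 μs
γ = 1/√(1 - 0.635²) = 1.2945
τ = γτ₀ = 1.2945 × 2.2 μs = 2.848 μs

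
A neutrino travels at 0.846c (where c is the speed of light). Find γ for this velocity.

v/c = 0.846, so (v/c)² = 0.715716
1 - (v/c)² = 0.284284
γ = 1/√(0.284284) = 1.876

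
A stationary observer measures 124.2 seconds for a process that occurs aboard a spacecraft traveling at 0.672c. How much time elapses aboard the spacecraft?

Dilated time Δt = 124.2 seconds
γ = 1/√(1 - 0.672²) = 1.3503
Δt₀ = Δt/γ = 124.2/1.3503 = 91.98 seconds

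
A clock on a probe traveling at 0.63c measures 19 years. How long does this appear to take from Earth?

Proper time Δt₀ = 19 years
γ = 1/√(1 - 0.63²) = 1.288
Δt = γΔt₀ = 1.288 × 19 = 24.47 years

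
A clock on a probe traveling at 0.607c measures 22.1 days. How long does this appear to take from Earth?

Proper time Δt₀ = 22.1 days
γ = 1/√(1 - 0.607²) = 1.2583
Δt = γΔt₀ = 1.2583 × 22.1 = 27.81 days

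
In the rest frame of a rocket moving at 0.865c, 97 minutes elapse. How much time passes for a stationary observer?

Proper time Δt₀ = 97 minutes
γ = 1/√(1 - 0.865²) = 1.993
Δt = γΔt₀ = 1.993 × 97 = 193.3 minutes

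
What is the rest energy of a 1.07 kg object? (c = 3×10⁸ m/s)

c² = (3×10⁸)² = 9.000×10¹⁶ m²/s²
E₀ = mc² = 1.07 × 9.000×10¹⁶ = 9.630×10¹⁶ J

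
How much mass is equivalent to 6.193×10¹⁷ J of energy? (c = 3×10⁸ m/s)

From E = mc², we get m = E/c²
c² = (3×10⁸)² = 9×10¹⁶ m²/s²
m = 6.193×10¹⁷ / 9×10¹⁶ = 6.881 kg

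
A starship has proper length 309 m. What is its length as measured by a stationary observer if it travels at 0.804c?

Proper length L₀ = 309 m
γ = 1/√(1 - 0.804²) = 1.682
L = L₀/γ = 309/1.682 = 183.7 m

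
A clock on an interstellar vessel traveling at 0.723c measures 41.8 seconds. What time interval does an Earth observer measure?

Proper time Δt₀ = 41.8 seconds
γ = 1/√(1 - 0.723²) = 1.4475
Δt = γΔt₀ = 1.4475 × 41.8 = 60.51 seconds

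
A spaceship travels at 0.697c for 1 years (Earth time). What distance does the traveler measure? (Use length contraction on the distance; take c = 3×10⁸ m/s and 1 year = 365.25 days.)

Earth distance: d = v × t = 0.697c × 1 yr = 6.5987×10¹⁵ m
γ = 1.3946
d' = d/γ = 6.5987×10¹⁵/1.3946 = 4.732×10¹⁵ m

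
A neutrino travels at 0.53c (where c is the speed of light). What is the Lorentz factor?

v/c = 0.53, so (v/c)² = 0.2809
1 - (v/c)² = 0.7191
γ = 1/√(0.7191) = 1.179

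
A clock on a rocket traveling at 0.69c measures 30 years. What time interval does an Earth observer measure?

Proper time Δt₀ = 30 years
γ = 1/√(1 - 0.69²) = 1.3816
Δt = γΔt₀ = 1.3816 × 30 = 41.45 years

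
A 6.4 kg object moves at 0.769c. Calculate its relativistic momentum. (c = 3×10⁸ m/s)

γ = 1/√(1 - 0.769²) = 1.5643
v = 0.769 × 3×10⁸ = 2.307×10⁸ m/s
p = γmv = 1.5643 × 6.4 × 2.307×10⁸ = 2.310×10⁹ kg·m/s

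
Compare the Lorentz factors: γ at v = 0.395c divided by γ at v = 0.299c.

γ₁ = 1/√(1 - 0.395²) = 1.089
γ₂ = 1/√(1 - 0.299²) = 1.048
γ₁/γ₂ = 1.089/1.048 = 1.039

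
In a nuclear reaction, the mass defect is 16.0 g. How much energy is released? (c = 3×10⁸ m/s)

Convert mass defect: Δm = 16.0 g = 0.016 kg
E = Δm·c² = 0.016 × (3×10⁸)²
= 0.016 × 9×10¹⁶ = 1.440×10¹⁵ J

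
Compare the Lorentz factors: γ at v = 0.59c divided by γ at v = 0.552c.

γ₁ = 1/√(1 - 0.59²) = 1.239
γ₂ = 1/√(1 - 0.552²) = 1.199
γ₁/γ₂ = 1.239/1.199 = 1.033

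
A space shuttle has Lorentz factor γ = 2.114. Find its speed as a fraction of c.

From γ = 1/√(1 - v²/c²):
1/γ² = 1/2.114² = 0.2238
v²/c² = 1 - 0.2238 = 0.7762
v/c = √(0.7762) = 0.8810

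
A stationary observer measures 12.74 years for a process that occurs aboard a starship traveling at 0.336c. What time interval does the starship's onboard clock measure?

Dilated time Δt = 12.74 years
γ = 1/√(1 - 0.336²) = 1.062
Δt₀ = Δt/γ = 12.74/1.062 = 12.00 years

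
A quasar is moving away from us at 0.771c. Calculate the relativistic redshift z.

β = 0.771
(1+β)/(1-β) = 1.771/0.229 = 7.734
√(7.734) = 2.781
z = 2.781 - 1 = 1.781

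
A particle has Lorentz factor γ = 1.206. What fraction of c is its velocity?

From γ = 1/√(1 - v²/c²):
1/γ² = 1/1.206² = 0.68755
v²/c² = 1 - 0.68755 = 0.31245
v/c = √(0.31245) = 0.5590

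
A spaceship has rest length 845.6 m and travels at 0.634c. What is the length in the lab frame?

Proper length L₀ = 845.6 m
γ = 1/√(1 - 0.634²) = 1.2931
L = L₀/γ = 845.6/1.2931 = 653.9 m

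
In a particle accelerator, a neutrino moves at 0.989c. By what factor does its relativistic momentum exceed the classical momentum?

p_rel = γmv, p_class = mv
Ratio = γ = 1/√(1 - 0.989²)
= 1/√(0.021879) = 6.761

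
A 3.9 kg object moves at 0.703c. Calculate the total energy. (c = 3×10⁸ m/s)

γ = 1/√(1 - 0.703²) = 1.406
mc² = 3.9 × (3×10⁸)² = 3.510×10¹⁷ J
E = γmc² = 1.406 × 3.510×10¹⁷ = 4.935×10¹⁷ J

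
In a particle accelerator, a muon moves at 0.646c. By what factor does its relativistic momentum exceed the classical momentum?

p_rel = γmv, p_class = mv
Ratio = γ = 1/√(1 - 0.646²)
= 1/√(0.582684) = 1.310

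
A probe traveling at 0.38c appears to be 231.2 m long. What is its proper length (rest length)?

Contracted length L = 231.2 m
γ = 1/√(1 - 0.38²) = 1.081
L₀ = γL = 1.081 × 231.2 = 249.9 m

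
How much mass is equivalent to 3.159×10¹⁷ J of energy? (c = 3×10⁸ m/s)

From E = mc², we get m = E/c²
c² = (3×10⁸)² = 9×10¹⁶ m²/s²
m = 3.159×10¹⁷ / 9×10¹⁶ = 3.510 kg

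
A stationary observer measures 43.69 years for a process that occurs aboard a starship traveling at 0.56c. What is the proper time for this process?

Dilated time Δt = 43.69 years
γ = 1/√(1 - 0.56²) = 1.207
Δt₀ = Δt/γ = 43.69/1.207 = 36.20 years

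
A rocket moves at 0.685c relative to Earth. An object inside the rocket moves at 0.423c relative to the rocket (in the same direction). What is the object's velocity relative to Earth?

u = (u' + v)/(1 + u'v/c²)
Numerator: 0.423 + 0.685 = 1.108
Denominator: 1 + 0.289755 = 1.289755
u = 1.108/1.289755 = 0.8591c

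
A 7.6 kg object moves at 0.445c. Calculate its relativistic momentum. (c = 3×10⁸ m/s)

γ = 1/√(1 - 0.445²) = 1.117
v = 0.445 × 3×10⁸ = 1.335×10⁸ m/s
p = γmv = 1.117 × 7.6 × 1.335×10⁸ = 1.133×10⁹ kg·m/s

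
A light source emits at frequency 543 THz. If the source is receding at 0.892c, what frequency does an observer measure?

β = v/c = 0.892
(1-β)/(1+β) = 0.108/1.892 = 0.05708
Doppler factor = √(0.05708) = 0.2389
f_obs = 543 × 0.2389 = 129.7 THz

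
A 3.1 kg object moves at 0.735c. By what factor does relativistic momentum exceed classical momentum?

p_rel = γmv, p_class = mv
Ratio = γ = 1/√(1 - 0.735²) = 1.475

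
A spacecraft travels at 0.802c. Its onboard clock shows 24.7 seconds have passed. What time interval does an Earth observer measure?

Proper time Δt₀ = 24.7 seconds
γ = 1/√(1 - 0.802²) = 1.674
Δt = γΔt₀ = 1.674 × 24.7 = 41.35 seconds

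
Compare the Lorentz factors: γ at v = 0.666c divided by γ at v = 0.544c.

γ₁ = 1/√(1 - 0.666²) = 1.341
γ₂ = 1/√(1 - 0.544²) = 1.192
γ₁/γ₂ = 1.341/1.192 = 1.125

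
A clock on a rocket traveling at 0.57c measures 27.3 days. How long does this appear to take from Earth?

Proper time Δt₀ = 27.3 days
γ = 1/√(1 - 0.57²) = 1.2171
Δt = γΔt₀ = 1.2171 × 27.3 = 33.23 days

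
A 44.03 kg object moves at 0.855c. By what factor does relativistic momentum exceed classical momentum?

p_rel = γmv, p_class = mv
Ratio = γ = 1/√(1 - 0.855²) = 1.928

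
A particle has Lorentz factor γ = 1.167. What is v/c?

From γ = 1/√(1 - v²/c²):
1/γ² = 1/1.167² = 0.7343
v²/c² = 1 - 0.7343 = 0.2657
v/c = √(0.2657) = 0.5155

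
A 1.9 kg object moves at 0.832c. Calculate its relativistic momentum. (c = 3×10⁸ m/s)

γ = 1/√(1 - 0.832²) = 1.8025
v = 0.832 × 3×10⁸ = 2.496×10⁸ m/s
p = γmv = 1.8025 × 1.9 × 2.496×10⁸ = 8.548×10⁸ kg·m/s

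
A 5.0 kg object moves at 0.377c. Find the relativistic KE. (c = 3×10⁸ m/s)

γ = 1/√(1 - 0.377²) = 1.07966
γ - 1 = 0.07966
KE = (γ-1)mc² = 0.07966 × 5.0 × (3×10⁸)² = 3.585×10¹⁶ J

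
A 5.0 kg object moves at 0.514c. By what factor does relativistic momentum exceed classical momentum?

p_rel = γmv, p_class = mv
Ratio = γ = 1/√(1 - 0.514²) = 1.166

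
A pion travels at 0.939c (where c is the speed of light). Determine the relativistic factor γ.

v/c = 0.939, so (v/c)² = 0.881721
1 - (v/c)² = 0.118279
γ = 1/√(0.118279) = 2.908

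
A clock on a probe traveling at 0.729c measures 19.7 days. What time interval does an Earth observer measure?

Proper time Δt₀ = 19.7 days
γ = 1/√(1 - 0.729²) = 1.461
Δt = γΔt₀ = 1.461 × 19.7 = 28.78 days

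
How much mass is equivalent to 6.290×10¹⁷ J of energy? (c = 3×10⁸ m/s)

From E = mc², we get m = E/c²
c² = (3×10⁸)² = 9×10¹⁶ m²/s²
m = 6.290×10¹⁷ / 9×10¹⁶ = 6.989 kg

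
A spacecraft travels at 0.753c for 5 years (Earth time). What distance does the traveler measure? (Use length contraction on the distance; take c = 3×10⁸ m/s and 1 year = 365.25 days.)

Earth distance: d = v × t = 0.753c × 5 yr = 3.564×10¹⁶ m
γ = 1.520
d' = d/γ = 3.564×10¹⁶/1.520 = 2.345×10¹⁶ m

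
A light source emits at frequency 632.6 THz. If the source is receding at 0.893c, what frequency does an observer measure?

β = v/c = 0.893
(1-β)/(1+β) = 0.107/1.893 = 0.05652
Doppler factor = √(0.05652) = 0.2377
f_obs = 632.6 × 0.2377 = 150.4 THz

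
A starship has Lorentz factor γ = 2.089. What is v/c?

From γ = 1/√(1 - v²/c²):
1/γ² = 1/2.089² = 0.2292
v²/c² = 1 - 0.2292 = 0.7708
v/c = √(0.7708) = 0.8780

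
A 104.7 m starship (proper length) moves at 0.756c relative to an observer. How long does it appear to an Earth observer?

Proper length L₀ = 104.7 m
γ = 1/√(1 - 0.756²) = 1.5277
L = L₀/γ = 104.7/1.5277 = 68.53 m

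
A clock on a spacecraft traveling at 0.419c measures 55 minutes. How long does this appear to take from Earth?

Proper time Δt₀ = 55 minutes
γ = 1/√(1 - 0.419²) = 1.1013
Δt = γΔt₀ = 1.1013 × 55 = 60.57 minutes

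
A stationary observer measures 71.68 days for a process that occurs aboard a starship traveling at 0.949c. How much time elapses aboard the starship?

Dilated time Δt = 71.68 days
γ = 1/√(1 - 0.949²) = 3.172
Δt₀ = Δt/γ = 71.68/3.172 = 22.60 days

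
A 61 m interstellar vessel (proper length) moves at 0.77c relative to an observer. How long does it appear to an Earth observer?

Proper length L₀ = 61 m
γ = 1/√(1 - 0.77²) = 1.5673
L = L₀/γ = 61/1.5673 = 38.92 m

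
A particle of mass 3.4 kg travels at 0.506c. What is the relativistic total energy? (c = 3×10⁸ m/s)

γ = 1/√(1 - 0.506²) = 1.1594
mc² = 3.4 × (3×10⁸)² = 3.060×10¹⁷ J
E = γmc² = 1.1594 × 3.060×10¹⁷ = 3.548×10¹⁷ J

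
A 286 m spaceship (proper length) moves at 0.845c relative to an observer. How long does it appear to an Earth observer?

Proper length L₀ = 286 m
γ = 1/√(1 - 0.845²) = 1.870
L = L₀/γ = 286/1.870 = 152.9 m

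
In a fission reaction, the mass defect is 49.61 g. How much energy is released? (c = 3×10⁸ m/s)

Convert mass defect: Δm = 49.61 g = 0.04961 kg
E = Δm·c² = 0.04961 × (3×10⁸)²
= 0.04961 × 9×10¹⁶ = 4.465×10¹⁵ J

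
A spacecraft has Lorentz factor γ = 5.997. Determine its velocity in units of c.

From γ = 1/√(1 - v²/c²):
1/γ² = 1/5.997² = 0.02781
v²/c² = 1 - 0.02781 = 0.9722
v/c = √(0.9722) = 0.9860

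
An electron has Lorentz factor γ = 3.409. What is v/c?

From γ = 1/√(1 - v²/c²):
1/γ² = 1/3.409² = 0.08605
v²/c² = 1 - 0.08605 = 0.9140
v/c = √(0.9140) = 0.9560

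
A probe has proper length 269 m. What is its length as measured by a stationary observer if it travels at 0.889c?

Proper length L₀ = 269 m
γ = 1/√(1 - 0.889²) = 2.184
L = L₀/γ = 269/2.184 = 123.2 m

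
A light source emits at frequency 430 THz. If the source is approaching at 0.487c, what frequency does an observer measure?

β = v/c = 0.487
(1+β)/(1-β) = 1.487/0.513 = 2.8986
Doppler factor = √(2.8986) = 1.7025
f_obs = 430 × 1.7025 = 732.1 THz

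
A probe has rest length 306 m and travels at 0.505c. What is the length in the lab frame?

Proper length L₀ = 306 m
γ = 1/√(1 - 0.505²) = 1.1586
L = L₀/γ = 306/1.1586 = 264.1 m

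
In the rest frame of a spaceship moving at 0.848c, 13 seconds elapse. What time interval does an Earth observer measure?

Proper time Δt₀ = 13 seconds
γ = 1/√(1 - 0.848²) = 1.887
Δt = γΔt₀ = 1.887 × 13 = 24.53 seconds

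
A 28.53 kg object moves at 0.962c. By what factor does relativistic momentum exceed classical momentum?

p_rel = γmv, p_class = mv
Ratio = γ = 1/√(1 - 0.962²) = 3.662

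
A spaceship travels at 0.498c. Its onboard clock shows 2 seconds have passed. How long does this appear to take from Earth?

Proper time Δt₀ = 2 seconds
γ = 1/√(1 - 0.498²) = 1.153
Δt = γΔt₀ = 1.153 × 2 = 2.306 seconds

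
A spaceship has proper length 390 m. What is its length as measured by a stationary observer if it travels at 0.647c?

Proper length L₀ = 390 m
γ = 1/√(1 - 0.647²) = 1.3115
L = L₀/γ = 390/1.3115 = 297.4 m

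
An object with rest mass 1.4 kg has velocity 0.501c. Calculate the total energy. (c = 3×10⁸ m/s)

γ = 1/√(1 - 0.501²) = 1.1555
mc² = 1.4 × (3×10⁸)² = 1.260×10¹⁷ J
E = γmc² = 1.1555 × 1.260×10¹⁷ = 1.456×10¹⁷ J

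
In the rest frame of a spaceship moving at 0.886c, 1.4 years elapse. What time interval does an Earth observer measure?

Proper time Δt₀ = 1.4 years
γ = 1/√(1 - 0.886²) = 2.1566
Δt = γΔt₀ = 2.1566 × 1.4 = 3.019 years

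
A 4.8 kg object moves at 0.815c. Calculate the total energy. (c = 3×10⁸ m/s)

γ = 1/√(1 - 0.815²) = 1.7257
mc² = 4.8 × (3×10⁸)² = 4.320×10¹⁷ J
E = γmc² = 1.7257 × 4.320×10¹⁷ = 7.455×10¹⁷ J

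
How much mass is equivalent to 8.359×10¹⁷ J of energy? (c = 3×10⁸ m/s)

From E = mc², we get m = E/c²
c² = (3×10⁸)² = 9×10¹⁶ m²/s²
m = 8.359×10¹⁷ / 9×10¹⁶ = 9.288 kg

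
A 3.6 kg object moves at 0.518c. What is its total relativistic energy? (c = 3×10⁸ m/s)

γ = 1/√(1 - 0.518²) = 1.169
mc² = 3.6 × (3×10⁸)² = 3.240×10¹⁷ J
E = γmc² = 1.169 × 3.240×10¹⁷ = 3.788×10¹⁷ J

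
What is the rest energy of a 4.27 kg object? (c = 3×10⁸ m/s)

c² = (3×10⁸)² = 9.000×10¹⁶ m²/s²
E₀ = mc² = 4.27 × 9.000×10¹⁶ = 3.843×10¹⁷ J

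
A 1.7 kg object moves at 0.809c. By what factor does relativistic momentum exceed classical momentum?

p_rel = γmv, p_class = mv
Ratio = γ = 1/√(1 - 0.809²) = 1.701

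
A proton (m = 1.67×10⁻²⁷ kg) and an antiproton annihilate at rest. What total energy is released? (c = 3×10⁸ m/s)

Both particles have the same rest mass, so total mass = 2m
E = 2m·c² = 2 × 1.67×10⁻²⁷ × (3×10⁸)²
= 2 × 1.67×10⁻²⁷ × 9×10¹⁶
= 3.006×10⁻¹⁰ J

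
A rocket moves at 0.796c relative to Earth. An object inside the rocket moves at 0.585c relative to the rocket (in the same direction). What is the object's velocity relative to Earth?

u = (u' + v)/(1 + u'v/c²)
Numerator: 0.585 + 0.796 = 1.381
Denominator: 1 + 0.46566 = 1.46566
u = 1.381/1.46566 = 0.9422c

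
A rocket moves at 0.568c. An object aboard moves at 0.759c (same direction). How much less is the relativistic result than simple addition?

Classical: u' + v = 0.759 + 0.568 = 1.327c
Relativistic: u = (0.759 + 0.568)/(1 + 0.431112) = 1.327/1.431112 = 0.9273c
Difference: 1.327 - 0.9273 = 0.3997c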